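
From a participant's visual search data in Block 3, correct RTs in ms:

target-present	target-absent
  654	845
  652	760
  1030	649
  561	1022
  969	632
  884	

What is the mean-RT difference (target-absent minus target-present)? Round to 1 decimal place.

M(target-present) = 4750/6 = 791.667
M(target-absent) = 3908/5 = 781.600
Difference = 781.600 − 791.667 = -10.067 ms

-10.1 ms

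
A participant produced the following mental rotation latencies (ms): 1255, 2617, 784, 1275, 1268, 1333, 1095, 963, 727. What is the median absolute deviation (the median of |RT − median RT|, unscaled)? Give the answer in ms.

Sorted: 727, 784, 963, 1095, 1255, 1268, 1275, 1333, 2617 → median = 1255
|x − 1255|: 0, 1362, 471, 20, 13, 78, 160, 292, 528
Sorted deviations: 0, 13, 20, 78, 160, 292, 471, 528, 1362 → MAD = 160

160 ms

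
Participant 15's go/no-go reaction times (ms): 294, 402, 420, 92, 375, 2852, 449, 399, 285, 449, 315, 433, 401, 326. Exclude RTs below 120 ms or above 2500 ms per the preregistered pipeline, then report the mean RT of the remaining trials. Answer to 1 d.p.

Excluded: 92, 2852
Retained (n=12): Σ = 4548
Mean = 4548/12 = 379.0000

379.0 ms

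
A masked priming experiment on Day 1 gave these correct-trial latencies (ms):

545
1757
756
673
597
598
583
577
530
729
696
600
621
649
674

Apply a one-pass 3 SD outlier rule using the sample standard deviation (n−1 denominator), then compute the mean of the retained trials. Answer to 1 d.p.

n = 15, ΣRT = 10585, M = 705.667
Σ(x−M)² = 1243763.33; s = √(1243763.33/14) = 298.061
Cutoffs: 705.667 ± 3·298.061 → [-188.5, 1599.8]
Outside: 1757 → excluded.
Retained (n=14): Σ = 8828, mean = 8828/14 = 630.571

630.6 ms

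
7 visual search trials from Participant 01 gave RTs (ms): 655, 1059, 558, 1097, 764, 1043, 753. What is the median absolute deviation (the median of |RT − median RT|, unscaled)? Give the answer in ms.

206 ms

Sorted: 558, 655, 753, 764, 1043, 1059, 1097 → median = 764
|x − 764|: 109, 295, 206, 333, 0, 279, 11
Sorted deviations: 0, 11, 109, 206, 279, 295, 333 → MAD = 206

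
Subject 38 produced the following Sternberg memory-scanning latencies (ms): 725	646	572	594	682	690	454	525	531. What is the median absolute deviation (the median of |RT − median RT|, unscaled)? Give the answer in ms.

Sorted: 454, 525, 531, 572, 594, 646, 682, 690, 725 → median = 594
|x − 594|: 131, 52, 22, 0, 88, 96, 140, 69, 63
Sorted deviations: 0, 22, 52, 63, 69, 88, 96, 131, 140 → MAD = 69

69 ms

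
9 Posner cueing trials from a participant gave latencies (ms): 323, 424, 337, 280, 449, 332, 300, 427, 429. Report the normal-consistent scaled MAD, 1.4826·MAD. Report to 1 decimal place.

Sorted: 280, 300, 323, 332, 337, 424, 427, 429, 449 → median = 337
|x − 337| sorted: 0, 5, 14, 37, 57, 87, 90, 92, 112 → MAD = 57
Robust SD ≈ 1.4826 × 57 = 84.508

84.5 ms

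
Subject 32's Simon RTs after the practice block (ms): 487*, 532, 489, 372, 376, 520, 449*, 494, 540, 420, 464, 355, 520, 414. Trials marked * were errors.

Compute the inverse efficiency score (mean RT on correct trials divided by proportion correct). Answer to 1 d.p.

534.3 ms

Correct trials (n=12): 532, 489, 372, 376, 520, 494, 540, 420, 464, 355, 520, 414
Mean correct RT = 5496/12 = 458.0000 ms
Proportion correct = 12/14
IES = 458.0000 / (12/14) = 534.333 ms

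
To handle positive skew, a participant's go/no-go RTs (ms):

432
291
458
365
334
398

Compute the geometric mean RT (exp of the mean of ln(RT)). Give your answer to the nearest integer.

ln(RT): 6.0684, 5.6733, 6.1269, 5.8999, 5.8111, 5.9865
Mean ln(RT) = 35.5661/6 = 5.92768
Geometric mean = exp(5.92768) = 375.28 ms

375 ms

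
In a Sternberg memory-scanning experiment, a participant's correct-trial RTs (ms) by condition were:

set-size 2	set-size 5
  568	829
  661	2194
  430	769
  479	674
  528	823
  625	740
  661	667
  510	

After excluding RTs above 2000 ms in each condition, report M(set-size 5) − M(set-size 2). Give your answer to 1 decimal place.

192.6 ms

set-size 5: exclude 2194
M(set-size 2) = 4462/8 = 557.750
M(set-size 5) = 4502/6 = 750.333
Difference = 750.333 − 557.750 = 192.583 ms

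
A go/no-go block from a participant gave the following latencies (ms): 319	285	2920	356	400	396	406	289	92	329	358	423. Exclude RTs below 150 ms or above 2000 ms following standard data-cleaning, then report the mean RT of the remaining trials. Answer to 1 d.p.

Excluded: 92, 2920
Retained (n=10): Σ = 3561
Mean = 3561/10 = 356.1000

356.1 ms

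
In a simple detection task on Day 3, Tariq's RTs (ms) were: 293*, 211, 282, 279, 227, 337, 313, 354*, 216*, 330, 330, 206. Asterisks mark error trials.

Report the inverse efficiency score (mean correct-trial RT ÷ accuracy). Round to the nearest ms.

Correct trials (n=9): 211, 282, 279, 227, 337, 313, 330, 330, 206
Mean correct RT = 2515/9 = 279.4444 ms
Proportion correct = 9/12
IES = 279.4444 / (9/12) = 372.593 ms

373 ms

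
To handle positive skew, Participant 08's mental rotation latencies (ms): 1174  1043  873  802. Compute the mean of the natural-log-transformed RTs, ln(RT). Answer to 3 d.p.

ln(RT): 7.0682, 6.9499, 6.7719, 6.6871
Σ ln(RT) = 27.4771
Mean = 27.4771/4 = 6.86927

6.869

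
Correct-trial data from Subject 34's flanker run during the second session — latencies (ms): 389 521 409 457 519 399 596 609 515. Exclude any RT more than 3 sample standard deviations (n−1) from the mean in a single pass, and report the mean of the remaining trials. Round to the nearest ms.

n = 9, ΣRT = 4414, M = 490.444
Σ(x−M)² = 53954.22; s = √(53954.22/8) = 82.124
Cutoffs: 490.444 ± 3·82.124 → [244.1, 736.8]
No RTs fall outside the cutoffs; all 9 retained. Mean = 4414/9 = 490.444

490 ms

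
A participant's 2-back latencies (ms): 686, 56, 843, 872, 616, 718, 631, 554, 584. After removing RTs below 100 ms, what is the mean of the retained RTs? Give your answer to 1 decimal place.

688.0 ms

Excluded: 56
Retained (n=8): Σ = 5504
Mean = 5504/8 = 688.0000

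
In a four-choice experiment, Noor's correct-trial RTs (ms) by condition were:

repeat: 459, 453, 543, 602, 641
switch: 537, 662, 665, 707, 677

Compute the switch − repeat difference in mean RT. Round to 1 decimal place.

110.0 ms

M(repeat) = 2698/5 = 539.600
M(switch) = 3248/5 = 649.600
Difference = 649.600 − 539.600 = 110.000 ms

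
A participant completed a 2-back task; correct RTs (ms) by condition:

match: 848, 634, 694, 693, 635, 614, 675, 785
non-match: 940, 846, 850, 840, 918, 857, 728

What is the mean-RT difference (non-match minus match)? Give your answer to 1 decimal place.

156.9 ms

M(match) = 5578/8 = 697.250
M(non-match) = 5979/7 = 854.143
Difference = 854.143 − 697.250 = 156.893 ms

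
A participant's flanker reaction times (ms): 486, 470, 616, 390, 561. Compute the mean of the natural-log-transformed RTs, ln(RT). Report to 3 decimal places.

6.212

ln(RT): 6.1862, 6.1527, 6.4232, 5.9661, 6.3297
Σ ln(RT) = 31.0581
Mean = 31.0581/5 = 6.21161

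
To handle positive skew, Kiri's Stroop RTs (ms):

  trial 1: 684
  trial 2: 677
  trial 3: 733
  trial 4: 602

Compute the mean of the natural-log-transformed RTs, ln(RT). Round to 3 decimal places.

6.511

ln(RT): 6.5280, 6.5177, 6.5971, 6.4003
Σ ln(RT) = 26.0430
Mean = 26.0430/4 = 6.51076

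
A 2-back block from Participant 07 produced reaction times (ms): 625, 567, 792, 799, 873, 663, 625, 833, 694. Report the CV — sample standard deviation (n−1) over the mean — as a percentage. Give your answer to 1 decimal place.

n = 9, Σ = 6471, M = 719.0000
Σ(x−M)² = 92978.000; s = √(92978.000/8) = 107.8065
CV = 107.8065 / 719.0000 = 0.14994 = 14.994%

15.0%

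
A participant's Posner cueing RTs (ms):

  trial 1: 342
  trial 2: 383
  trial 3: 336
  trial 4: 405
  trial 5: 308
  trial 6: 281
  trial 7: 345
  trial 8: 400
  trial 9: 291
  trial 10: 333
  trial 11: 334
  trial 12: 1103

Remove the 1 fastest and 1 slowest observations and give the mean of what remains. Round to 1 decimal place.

Sorted: 281, 291, 308, 333, 334, 336, 342, 345, 383, 400, 405, 1103
Drop lowest 1 (281) and highest 1 (1103)
Remaining (n=10): Σ = 3477, mean = 3477/10 = 347.700

347.7 ms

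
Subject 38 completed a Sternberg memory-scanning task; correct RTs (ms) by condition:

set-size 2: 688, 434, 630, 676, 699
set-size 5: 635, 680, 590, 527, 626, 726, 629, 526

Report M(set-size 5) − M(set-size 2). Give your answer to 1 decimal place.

-8.0 ms

M(set-size 2) = 3127/5 = 625.400
M(set-size 5) = 4939/8 = 617.375
Difference = 617.375 − 625.400 = -8.025 ms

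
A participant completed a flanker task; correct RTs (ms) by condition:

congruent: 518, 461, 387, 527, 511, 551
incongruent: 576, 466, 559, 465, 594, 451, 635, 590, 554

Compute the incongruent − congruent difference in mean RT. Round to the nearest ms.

M(congruent) = 2955/6 = 492.500
M(incongruent) = 4890/9 = 543.333
Difference = 543.333 − 492.500 = 50.833 ms

51 ms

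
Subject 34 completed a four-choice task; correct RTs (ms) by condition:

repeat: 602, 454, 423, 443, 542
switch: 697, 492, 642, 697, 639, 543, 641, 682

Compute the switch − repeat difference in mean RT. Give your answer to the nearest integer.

136 ms

M(repeat) = 2464/5 = 492.800
M(switch) = 5033/8 = 629.125
Difference = 629.125 − 492.800 = 136.325 ms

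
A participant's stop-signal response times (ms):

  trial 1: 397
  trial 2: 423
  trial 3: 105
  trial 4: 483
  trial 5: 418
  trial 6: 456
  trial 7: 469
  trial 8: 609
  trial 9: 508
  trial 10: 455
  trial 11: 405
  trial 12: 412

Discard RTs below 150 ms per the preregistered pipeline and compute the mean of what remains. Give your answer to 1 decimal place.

Excluded: 105
Retained (n=11): Σ = 5035
Mean = 5035/11 = 457.7273

457.7 ms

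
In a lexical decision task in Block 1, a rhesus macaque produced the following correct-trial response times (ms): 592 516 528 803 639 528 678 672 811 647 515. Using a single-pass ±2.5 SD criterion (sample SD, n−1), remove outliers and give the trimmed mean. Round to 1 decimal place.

n = 11, ΣRT = 6929, M = 629.909
Σ(x−M)² = 115600.91; s = √(115600.91/10) = 107.518
Cutoffs: 629.909 ± 2.5·107.518 → [361.1, 898.7]
No RTs fall outside the cutoffs; all 11 retained. Mean = 6929/11 = 629.909

629.9 ms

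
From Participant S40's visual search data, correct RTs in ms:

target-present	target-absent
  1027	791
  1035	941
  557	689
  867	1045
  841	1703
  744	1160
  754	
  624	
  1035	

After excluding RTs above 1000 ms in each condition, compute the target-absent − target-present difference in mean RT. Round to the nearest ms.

76 ms

target-present: exclude 1027, 1035, 1035
target-absent: exclude 1045, 1703, 1160
M(target-present) = 4387/6 = 731.167
M(target-absent) = 2421/3 = 807.000
Difference = 807.000 − 731.167 = 75.833 ms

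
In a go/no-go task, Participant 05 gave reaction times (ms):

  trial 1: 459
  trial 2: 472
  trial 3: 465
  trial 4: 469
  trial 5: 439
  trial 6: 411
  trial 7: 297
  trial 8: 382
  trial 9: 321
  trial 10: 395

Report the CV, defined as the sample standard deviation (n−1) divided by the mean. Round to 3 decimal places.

0.152

n = 10, Σ = 4110, M = 411.0000
Σ(x−M)² = 35282.000; s = √(35282.000/9) = 62.6117
CV = 62.6117 / 411.0000 = 0.15234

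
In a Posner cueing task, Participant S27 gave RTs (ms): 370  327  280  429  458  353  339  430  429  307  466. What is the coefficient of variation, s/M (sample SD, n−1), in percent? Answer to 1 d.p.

n = 11, Σ = 4188, M = 380.7273
Σ(x−M)² = 41424.182; s = √(41424.182/10) = 64.3616
CV = 64.3616 / 380.7273 = 0.16905 = 16.905%

16.9%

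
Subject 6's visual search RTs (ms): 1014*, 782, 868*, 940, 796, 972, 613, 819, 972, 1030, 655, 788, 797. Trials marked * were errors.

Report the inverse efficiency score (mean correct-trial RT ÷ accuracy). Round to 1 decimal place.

984.6 ms

Correct trials (n=11): 782, 940, 796, 972, 613, 819, 972, 1030, 655, 788, 797
Mean correct RT = 9164/11 = 833.0909 ms
Proportion correct = 11/13
IES = 833.0909 / (11/13) = 984.562 ms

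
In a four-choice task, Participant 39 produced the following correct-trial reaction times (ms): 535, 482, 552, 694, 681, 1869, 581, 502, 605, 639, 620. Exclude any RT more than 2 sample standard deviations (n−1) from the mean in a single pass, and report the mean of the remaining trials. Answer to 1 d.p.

n = 11, ΣRT = 7760, M = 705.455
Σ(x−M)² = 1535794.73; s = √(1535794.73/10) = 391.892
Cutoffs: 705.455 ± 2·391.892 → [-78.3, 1489.2]
Outside: 1869 → excluded.
Retained (n=10): Σ = 5891, mean = 5891/10 = 589.100

589.1 ms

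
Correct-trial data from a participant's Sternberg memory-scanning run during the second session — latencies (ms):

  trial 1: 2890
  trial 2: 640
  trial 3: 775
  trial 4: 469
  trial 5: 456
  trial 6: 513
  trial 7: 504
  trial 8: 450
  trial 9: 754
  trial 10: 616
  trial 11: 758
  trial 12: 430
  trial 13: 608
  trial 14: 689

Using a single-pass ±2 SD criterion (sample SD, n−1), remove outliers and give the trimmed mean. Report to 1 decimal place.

589.4 ms

n = 14, ΣRT = 10552, M = 753.714
Σ(x−M)² = 5108534.86; s = √(5108534.86/13) = 626.869
Cutoffs: 753.714 ± 2·626.869 → [-500.0, 2007.5]
Outside: 2890 → excluded.
Retained (n=13): Σ = 7662, mean = 7662/13 = 589.385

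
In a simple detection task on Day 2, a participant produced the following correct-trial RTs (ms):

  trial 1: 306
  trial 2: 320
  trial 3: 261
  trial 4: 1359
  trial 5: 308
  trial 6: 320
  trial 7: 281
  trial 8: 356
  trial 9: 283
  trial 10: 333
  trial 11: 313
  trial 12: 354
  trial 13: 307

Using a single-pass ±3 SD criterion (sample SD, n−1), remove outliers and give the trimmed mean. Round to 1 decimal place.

n = 13, ΣRT = 5101, M = 392.385
Σ(x−M)² = 1020957.08; s = √(1020957.08/12) = 291.684
Cutoffs: 392.385 ± 3·291.684 → [-482.7, 1267.4]
Outside: 1359 → excluded.
Retained (n=12): Σ = 3742, mean = 3742/12 = 311.833

311.8 ms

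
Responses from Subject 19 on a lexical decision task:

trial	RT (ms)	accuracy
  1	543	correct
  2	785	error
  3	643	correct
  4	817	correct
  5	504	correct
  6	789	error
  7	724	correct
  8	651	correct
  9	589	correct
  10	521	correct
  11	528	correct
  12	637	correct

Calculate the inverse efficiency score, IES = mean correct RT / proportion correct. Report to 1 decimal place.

738.8 ms

Correct trials (n=10): 543, 643, 817, 504, 724, 651, 589, 521, 528, 637
Mean correct RT = 6157/10 = 615.7000 ms
Proportion correct = 10/12
IES = 615.7000 / (10/12) = 738.840 ms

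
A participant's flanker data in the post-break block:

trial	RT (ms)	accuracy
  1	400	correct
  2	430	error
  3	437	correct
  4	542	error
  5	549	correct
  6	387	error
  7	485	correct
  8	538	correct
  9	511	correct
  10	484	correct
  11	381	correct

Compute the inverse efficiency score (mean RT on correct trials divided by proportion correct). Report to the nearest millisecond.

651 ms

Correct trials (n=8): 400, 437, 549, 485, 538, 511, 484, 381
Mean correct RT = 3785/8 = 473.1250 ms
Proportion correct = 8/11
IES = 473.1250 / (8/11) = 650.547 ms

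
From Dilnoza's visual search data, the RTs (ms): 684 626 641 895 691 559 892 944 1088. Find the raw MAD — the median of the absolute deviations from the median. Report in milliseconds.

Sorted: 559, 626, 641, 684, 691, 892, 895, 944, 1088 → median = 691
|x − 691|: 7, 65, 50, 204, 0, 132, 201, 253, 397
Sorted deviations: 0, 7, 50, 65, 132, 201, 204, 253, 397 → MAD = 132

132 ms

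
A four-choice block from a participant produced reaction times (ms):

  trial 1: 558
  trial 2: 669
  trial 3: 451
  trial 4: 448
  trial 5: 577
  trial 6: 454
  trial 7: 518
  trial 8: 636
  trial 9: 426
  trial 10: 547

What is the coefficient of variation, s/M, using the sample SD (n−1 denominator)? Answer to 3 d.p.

n = 10, Σ = 5284, M = 528.4000
Σ(x−M)² = 63514.400; s = √(63514.400/9) = 84.0069
CV = 84.0069 / 528.4000 = 0.15898

0.159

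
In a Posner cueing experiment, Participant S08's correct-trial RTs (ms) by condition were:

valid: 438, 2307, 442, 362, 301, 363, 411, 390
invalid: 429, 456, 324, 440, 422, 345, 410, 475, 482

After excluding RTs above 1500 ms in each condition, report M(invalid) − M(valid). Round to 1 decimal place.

33.6 ms

valid: exclude 2307
M(valid) = 2707/7 = 386.714
M(invalid) = 3783/9 = 420.333
Difference = 420.333 − 386.714 = 33.619 ms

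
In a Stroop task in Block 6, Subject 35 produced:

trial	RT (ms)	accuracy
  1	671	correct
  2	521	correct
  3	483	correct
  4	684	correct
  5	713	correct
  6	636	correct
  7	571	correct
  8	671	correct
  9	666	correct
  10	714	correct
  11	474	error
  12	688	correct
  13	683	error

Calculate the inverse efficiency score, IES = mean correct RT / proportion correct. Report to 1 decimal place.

754.0 ms

Correct trials (n=11): 671, 521, 483, 684, 713, 636, 571, 671, 666, 714, 688
Mean correct RT = 7018/11 = 638.0000 ms
Proportion correct = 11/13
IES = 638.0000 / (11/13) = 754.000 ms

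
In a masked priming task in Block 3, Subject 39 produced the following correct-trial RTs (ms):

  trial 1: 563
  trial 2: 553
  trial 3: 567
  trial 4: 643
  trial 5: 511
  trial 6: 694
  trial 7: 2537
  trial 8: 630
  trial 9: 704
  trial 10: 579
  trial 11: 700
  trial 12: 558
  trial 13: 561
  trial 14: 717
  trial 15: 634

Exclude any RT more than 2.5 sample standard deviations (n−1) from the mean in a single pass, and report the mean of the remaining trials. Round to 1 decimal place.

n = 15, ΣRT = 11151, M = 743.400
Σ(x−M)² = 3507075.60; s = √(3507075.60/14) = 500.505
Cutoffs: 743.400 ± 2.5·500.505 → [-507.9, 1994.7]
Outside: 2537 → excluded.
Retained (n=14): Σ = 8614, mean = 8614/14 = 615.286

615.3 ms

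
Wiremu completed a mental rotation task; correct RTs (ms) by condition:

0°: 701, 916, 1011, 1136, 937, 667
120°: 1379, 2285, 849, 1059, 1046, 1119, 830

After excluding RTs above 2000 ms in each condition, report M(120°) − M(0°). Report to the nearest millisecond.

120°: exclude 2285
M(0°) = 5368/6 = 894.667
M(120°) = 6282/6 = 1047.000
Difference = 1047.000 − 894.667 = 152.333 ms

152 ms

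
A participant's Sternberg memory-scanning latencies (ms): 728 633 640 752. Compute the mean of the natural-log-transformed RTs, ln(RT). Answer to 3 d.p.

ln(RT): 6.5903, 6.4505, 6.4615, 6.6227
Σ ln(RT) = 26.1250
Mean = 26.1250/4 = 6.53124

6.531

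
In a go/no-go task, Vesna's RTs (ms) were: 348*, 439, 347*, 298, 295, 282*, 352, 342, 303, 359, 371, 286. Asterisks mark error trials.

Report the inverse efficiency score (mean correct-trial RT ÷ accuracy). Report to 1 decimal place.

451.1 ms

Correct trials (n=9): 439, 298, 295, 352, 342, 303, 359, 371, 286
Mean correct RT = 3045/9 = 338.3333 ms
Proportion correct = 9/12
IES = 338.3333 / (9/12) = 451.111 ms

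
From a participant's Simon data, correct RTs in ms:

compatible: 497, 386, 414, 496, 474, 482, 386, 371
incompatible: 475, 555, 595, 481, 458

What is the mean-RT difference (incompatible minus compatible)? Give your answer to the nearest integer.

M(compatible) = 3506/8 = 438.250
M(incompatible) = 2564/5 = 512.800
Difference = 512.800 − 438.250 = 74.550 ms

75 ms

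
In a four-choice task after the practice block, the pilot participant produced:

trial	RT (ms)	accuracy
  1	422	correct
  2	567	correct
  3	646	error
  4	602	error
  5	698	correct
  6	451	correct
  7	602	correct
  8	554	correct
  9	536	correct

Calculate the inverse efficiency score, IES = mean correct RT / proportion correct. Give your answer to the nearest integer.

Correct trials (n=7): 422, 567, 698, 451, 602, 554, 536
Mean correct RT = 3830/7 = 547.1429 ms
Proportion correct = 7/9
IES = 547.1429 / (7/9) = 703.469 ms

703 ms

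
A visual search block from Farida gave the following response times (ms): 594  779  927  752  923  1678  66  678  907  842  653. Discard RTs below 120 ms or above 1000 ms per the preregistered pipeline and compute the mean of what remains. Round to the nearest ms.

784 ms

Excluded: 66, 1678
Retained (n=9): Σ = 7055
Mean = 7055/9 = 783.8889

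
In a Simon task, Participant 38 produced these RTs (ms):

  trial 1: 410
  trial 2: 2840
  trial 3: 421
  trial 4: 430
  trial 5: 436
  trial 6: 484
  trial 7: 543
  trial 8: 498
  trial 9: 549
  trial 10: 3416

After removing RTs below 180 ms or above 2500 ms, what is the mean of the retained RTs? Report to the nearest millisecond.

Excluded: 2840, 3416
Retained (n=8): Σ = 3771
Mean = 3771/8 = 471.3750

471 ms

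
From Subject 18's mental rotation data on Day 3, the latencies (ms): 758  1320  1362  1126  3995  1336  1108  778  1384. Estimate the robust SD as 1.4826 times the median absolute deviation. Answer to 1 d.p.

Sorted: 758, 778, 1108, 1126, 1320, 1336, 1362, 1384, 3995 → median = 1320
|x − 1320| sorted: 0, 16, 42, 64, 194, 212, 542, 562, 2675 → MAD = 194
Robust SD ≈ 1.4826 × 194 = 287.624

287.6 ms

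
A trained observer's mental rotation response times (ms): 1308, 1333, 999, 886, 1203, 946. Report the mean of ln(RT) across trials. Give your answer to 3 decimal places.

7.002

ln(RT): 7.1763, 7.1952, 6.9068, 6.7867, 7.0926, 6.8522
Σ ln(RT) = 42.0097
Mean = 42.0097/6 = 7.00162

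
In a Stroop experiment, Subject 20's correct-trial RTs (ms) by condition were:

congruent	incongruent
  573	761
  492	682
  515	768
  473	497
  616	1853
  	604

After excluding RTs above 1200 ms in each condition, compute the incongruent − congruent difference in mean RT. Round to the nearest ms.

incongruent: exclude 1853
M(congruent) = 2669/5 = 533.800
M(incongruent) = 3312/5 = 662.400
Difference = 662.400 − 533.800 = 128.600 ms

129 ms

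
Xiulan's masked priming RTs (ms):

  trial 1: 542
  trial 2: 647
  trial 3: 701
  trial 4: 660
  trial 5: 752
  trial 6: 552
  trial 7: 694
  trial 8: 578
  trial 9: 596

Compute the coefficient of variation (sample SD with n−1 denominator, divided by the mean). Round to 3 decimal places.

0.115

n = 9, Σ = 5722, M = 635.7778
Σ(x−M)² = 42597.556; s = √(42597.556/8) = 72.9705
CV = 72.9705 / 635.7778 = 0.11477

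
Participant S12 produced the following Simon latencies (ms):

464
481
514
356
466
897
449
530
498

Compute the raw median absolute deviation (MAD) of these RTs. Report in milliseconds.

32 ms

Sorted: 356, 449, 464, 466, 481, 498, 514, 530, 897 → median = 481
|x − 481|: 17, 0, 33, 125, 15, 416, 32, 49, 17
Sorted deviations: 0, 15, 17, 17, 32, 33, 49, 125, 416 → MAD = 32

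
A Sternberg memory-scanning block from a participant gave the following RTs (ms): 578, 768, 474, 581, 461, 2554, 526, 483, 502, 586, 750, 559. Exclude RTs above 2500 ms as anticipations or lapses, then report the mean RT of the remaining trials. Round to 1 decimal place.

Excluded: 2554
Retained (n=11): Σ = 6268
Mean = 6268/11 = 569.8182

569.8 ms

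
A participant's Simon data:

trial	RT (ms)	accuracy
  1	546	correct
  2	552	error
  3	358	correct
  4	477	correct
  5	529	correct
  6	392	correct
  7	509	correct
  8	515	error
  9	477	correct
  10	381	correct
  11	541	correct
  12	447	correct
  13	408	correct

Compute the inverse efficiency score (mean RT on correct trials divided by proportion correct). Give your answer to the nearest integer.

544 ms

Correct trials (n=11): 546, 358, 477, 529, 392, 509, 477, 381, 541, 447, 408
Mean correct RT = 5065/11 = 460.4545 ms
Proportion correct = 11/13
IES = 460.4545 / (11/13) = 544.174 ms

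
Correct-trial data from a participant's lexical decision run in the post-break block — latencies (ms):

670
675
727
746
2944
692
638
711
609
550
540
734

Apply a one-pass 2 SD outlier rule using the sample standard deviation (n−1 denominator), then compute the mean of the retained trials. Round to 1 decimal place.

662.9 ms

n = 12, ΣRT = 10236, M = 853.000
Σ(x−M)² = 4820564.00; s = √(4820564.00/11) = 661.992
Cutoffs: 853.000 ± 2·661.992 → [-471.0, 2177.0]
Outside: 2944 → excluded.
Retained (n=11): Σ = 7292, mean = 7292/11 = 662.909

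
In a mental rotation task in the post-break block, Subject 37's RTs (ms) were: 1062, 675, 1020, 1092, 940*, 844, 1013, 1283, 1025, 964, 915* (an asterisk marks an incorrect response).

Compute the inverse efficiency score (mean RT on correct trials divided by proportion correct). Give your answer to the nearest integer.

Correct trials (n=9): 1062, 675, 1020, 1092, 844, 1013, 1283, 1025, 964
Mean correct RT = 8978/9 = 997.5556 ms
Proportion correct = 9/11
IES = 997.5556 / (9/11) = 1219.235 ms

1219 ms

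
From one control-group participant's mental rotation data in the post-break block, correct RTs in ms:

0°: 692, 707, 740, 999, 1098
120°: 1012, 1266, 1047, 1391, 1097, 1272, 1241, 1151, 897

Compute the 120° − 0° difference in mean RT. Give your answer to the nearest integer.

305 ms

M(0°) = 4236/5 = 847.200
M(120°) = 10374/9 = 1152.667
Difference = 1152.667 − 847.200 = 305.467 ms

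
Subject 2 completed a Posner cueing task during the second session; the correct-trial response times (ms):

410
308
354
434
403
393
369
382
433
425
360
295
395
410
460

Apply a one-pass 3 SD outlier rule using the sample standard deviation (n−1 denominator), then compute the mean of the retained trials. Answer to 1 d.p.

n = 15, ΣRT = 5831, M = 388.733
Σ(x−M)² = 29338.93; s = √(29338.93/14) = 45.778
Cutoffs: 388.733 ± 3·45.778 → [251.4, 526.1]
No RTs fall outside the cutoffs; all 15 retained. Mean = 5831/15 = 388.733

388.7 ms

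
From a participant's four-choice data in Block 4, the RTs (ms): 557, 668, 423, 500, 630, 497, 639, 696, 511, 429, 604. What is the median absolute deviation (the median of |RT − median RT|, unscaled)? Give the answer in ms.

73 ms

Sorted: 423, 429, 497, 500, 511, 557, 604, 630, 639, 668, 696 → median = 557
|x − 557|: 0, 111, 134, 57, 73, 60, 82, 139, 46, 128, 47
Sorted deviations: 0, 46, 47, 57, 60, 73, 82, 111, 128, 134, 139 → MAD = 73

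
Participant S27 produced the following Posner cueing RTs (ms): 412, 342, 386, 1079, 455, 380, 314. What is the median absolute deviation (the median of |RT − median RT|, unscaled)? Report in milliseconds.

Sorted: 314, 342, 380, 386, 412, 455, 1079 → median = 386
|x − 386|: 26, 44, 0, 693, 69, 6, 72
Sorted deviations: 0, 6, 26, 44, 69, 72, 693 → MAD = 44

44 ms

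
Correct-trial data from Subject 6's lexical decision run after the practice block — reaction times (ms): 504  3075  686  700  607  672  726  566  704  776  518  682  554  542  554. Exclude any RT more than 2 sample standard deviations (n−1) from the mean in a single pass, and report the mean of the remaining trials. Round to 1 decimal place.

n = 15, ΣRT = 11866, M = 791.067
Σ(x−M)² = 5689740.93; s = √(5689740.93/14) = 637.503
Cutoffs: 791.067 ± 2·637.503 → [-483.9, 2066.1]
Outside: 3075 → excluded.
Retained (n=14): Σ = 8791, mean = 8791/14 = 627.929

627.9 ms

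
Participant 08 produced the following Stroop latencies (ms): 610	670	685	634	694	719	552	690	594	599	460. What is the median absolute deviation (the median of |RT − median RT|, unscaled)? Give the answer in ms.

51 ms

Sorted: 460, 552, 594, 599, 610, 634, 670, 685, 690, 694, 719 → median = 634
|x − 634|: 24, 36, 51, 0, 60, 85, 82, 56, 40, 35, 174
Sorted deviations: 0, 24, 35, 36, 40, 51, 56, 60, 82, 85, 174 → MAD = 51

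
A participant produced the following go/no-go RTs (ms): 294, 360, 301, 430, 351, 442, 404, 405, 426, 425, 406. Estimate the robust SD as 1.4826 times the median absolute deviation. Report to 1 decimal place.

37.1 ms

Sorted: 294, 301, 351, 360, 404, 405, 406, 425, 426, 430, 442 → median = 405
|x − 405| sorted: 0, 1, 1, 20, 21, 25, 37, 45, 54, 104, 111 → MAD = 25
Robust SD ≈ 1.4826 × 25 = 37.065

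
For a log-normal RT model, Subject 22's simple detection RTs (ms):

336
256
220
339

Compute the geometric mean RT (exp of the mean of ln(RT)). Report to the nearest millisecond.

283 ms

ln(RT): 5.8171, 5.5452, 5.3936, 5.8260
Mean ln(RT) = 22.5819/4 = 5.64548
Geometric mean = exp(5.64548) = 283.01 ms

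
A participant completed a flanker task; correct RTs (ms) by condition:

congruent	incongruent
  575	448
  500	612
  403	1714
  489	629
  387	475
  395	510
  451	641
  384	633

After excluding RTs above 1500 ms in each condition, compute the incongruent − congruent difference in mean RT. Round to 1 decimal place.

incongruent: exclude 1714
M(congruent) = 3584/8 = 448.000
M(incongruent) = 3948/7 = 564.000
Difference = 564.000 − 448.000 = 116.000 ms

116.0 ms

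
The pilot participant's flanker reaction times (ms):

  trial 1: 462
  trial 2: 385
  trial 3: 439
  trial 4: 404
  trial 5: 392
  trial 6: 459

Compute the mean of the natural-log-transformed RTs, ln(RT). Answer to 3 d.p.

6.046

ln(RT): 6.1356, 5.9532, 6.0845, 6.0014, 5.9713, 6.1291
Σ ln(RT) = 36.2750
Mean = 36.2750/6 = 6.04584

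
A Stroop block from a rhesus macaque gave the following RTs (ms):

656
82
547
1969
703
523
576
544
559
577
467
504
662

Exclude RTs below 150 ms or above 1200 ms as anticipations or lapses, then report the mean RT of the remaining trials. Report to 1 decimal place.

574.4 ms

Excluded: 82, 1969
Retained (n=11): Σ = 6318
Mean = 6318/11 = 574.3636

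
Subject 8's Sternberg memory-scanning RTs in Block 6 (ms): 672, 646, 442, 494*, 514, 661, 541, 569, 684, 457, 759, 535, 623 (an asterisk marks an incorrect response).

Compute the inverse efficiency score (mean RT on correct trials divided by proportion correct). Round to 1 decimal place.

641.2 ms

Correct trials (n=12): 672, 646, 442, 514, 661, 541, 569, 684, 457, 759, 535, 623
Mean correct RT = 7103/12 = 591.9167 ms
Proportion correct = 12/13
IES = 591.9167 / (12/13) = 641.243 ms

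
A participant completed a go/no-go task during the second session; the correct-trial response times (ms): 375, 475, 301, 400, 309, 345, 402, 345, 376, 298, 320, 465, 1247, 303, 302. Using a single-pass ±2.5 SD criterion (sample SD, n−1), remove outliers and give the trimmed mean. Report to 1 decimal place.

n = 15, ΣRT = 6263, M = 417.533
Σ(x−M)² = 783801.73; s = √(783801.73/14) = 236.613
Cutoffs: 417.533 ± 2.5·236.613 → [-174.0, 1009.1]
Outside: 1247 → excluded.
Retained (n=14): Σ = 5016, mean = 5016/14 = 358.286

358.3 ms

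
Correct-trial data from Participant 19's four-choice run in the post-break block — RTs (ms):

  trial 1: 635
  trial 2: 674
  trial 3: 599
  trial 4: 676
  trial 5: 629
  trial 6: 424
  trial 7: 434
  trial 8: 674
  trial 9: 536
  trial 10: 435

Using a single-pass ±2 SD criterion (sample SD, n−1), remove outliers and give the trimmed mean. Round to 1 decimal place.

571.6 ms

n = 10, ΣRT = 5716, M = 571.600
Σ(x−M)² = 100582.40; s = √(100582.40/9) = 105.716
Cutoffs: 571.600 ± 2·105.716 → [360.2, 783.0]
No RTs fall outside the cutoffs; all 10 retained. Mean = 5716/10 = 571.600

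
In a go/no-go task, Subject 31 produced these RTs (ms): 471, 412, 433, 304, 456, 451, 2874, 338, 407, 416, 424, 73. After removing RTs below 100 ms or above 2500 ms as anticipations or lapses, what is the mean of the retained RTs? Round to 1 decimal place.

411.2 ms

Excluded: 73, 2874
Retained (n=10): Σ = 4112
Mean = 4112/10 = 411.2000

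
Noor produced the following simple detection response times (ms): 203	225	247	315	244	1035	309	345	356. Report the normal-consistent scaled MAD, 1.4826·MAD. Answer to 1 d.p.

91.9 ms

Sorted: 203, 225, 244, 247, 309, 315, 345, 356, 1035 → median = 309
|x − 309| sorted: 0, 6, 36, 47, 62, 65, 84, 106, 726 → MAD = 62
Robust SD ≈ 1.4826 × 62 = 91.921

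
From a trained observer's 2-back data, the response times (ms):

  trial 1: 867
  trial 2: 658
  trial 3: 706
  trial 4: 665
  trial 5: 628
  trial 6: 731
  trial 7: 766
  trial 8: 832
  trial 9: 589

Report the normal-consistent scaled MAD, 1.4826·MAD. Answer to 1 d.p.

Sorted: 589, 628, 658, 665, 706, 731, 766, 832, 867 → median = 706
|x − 706| sorted: 0, 25, 41, 48, 60, 78, 117, 126, 161 → MAD = 60
Robust SD ≈ 1.4826 × 60 = 88.956

89.0 ms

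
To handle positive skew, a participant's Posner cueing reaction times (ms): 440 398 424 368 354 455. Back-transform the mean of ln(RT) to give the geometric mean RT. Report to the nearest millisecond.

405 ms

ln(RT): 6.0868, 5.9865, 6.0497, 5.9081, 5.8693, 6.1203
Mean ln(RT) = 36.0206/6 = 6.00344
Geometric mean = exp(6.00344) = 404.82 ms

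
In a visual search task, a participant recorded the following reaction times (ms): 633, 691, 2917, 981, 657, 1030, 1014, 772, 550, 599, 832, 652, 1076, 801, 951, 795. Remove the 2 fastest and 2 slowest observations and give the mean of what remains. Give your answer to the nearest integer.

817 ms

Sorted: 550, 599, 633, 652, 657, 691, 772, 795, 801, 832, 951, 981, 1014, 1030, 1076, 2917
Drop lowest 2 (550, 599) and highest 2 (1076, 2917)
Remaining (n=12): Σ = 9809, mean = 9809/12 = 817.417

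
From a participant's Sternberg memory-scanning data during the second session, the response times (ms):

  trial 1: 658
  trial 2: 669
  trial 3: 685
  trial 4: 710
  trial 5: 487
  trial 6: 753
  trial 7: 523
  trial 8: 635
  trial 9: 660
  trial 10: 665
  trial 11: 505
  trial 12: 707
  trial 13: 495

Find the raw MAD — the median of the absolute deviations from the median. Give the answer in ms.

Sorted: 487, 495, 505, 523, 635, 658, 660, 665, 669, 685, 707, 710, 753 → median = 660
|x − 660|: 2, 9, 25, 50, 173, 93, 137, 25, 0, 5, 155, 47, 165
Sorted deviations: 0, 2, 5, 9, 25, 25, 47, 50, 93, 137, 155, 165, 173 → MAD = 47

47 ms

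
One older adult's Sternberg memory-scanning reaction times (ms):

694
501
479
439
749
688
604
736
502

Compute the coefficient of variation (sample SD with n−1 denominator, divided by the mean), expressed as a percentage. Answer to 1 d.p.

20.2%

n = 9, Σ = 5392, M = 599.1111
Σ(x−M)² = 117252.889; s = √(117252.889/8) = 121.0645
CV = 121.0645 / 599.1111 = 0.20207 = 20.207%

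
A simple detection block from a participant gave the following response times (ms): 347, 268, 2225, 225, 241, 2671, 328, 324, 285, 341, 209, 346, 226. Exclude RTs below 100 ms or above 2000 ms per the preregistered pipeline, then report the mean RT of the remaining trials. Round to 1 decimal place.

285.5 ms

Excluded: 2225, 2671
Retained (n=11): Σ = 3140
Mean = 3140/11 = 285.4545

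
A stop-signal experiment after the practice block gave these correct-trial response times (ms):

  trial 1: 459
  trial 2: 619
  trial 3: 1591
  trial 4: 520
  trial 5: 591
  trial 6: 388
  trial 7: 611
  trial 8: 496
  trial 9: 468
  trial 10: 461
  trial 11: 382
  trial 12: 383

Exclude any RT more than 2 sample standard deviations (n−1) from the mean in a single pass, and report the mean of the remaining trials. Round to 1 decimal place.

488.9 ms

n = 12, ΣRT = 6969, M = 580.750
Σ(x−M)² = 1191596.25; s = √(1191596.25/11) = 329.131
Cutoffs: 580.750 ± 2·329.131 → [-77.5, 1239.0]
Outside: 1591 → excluded.
Retained (n=11): Σ = 5378, mean = 5378/11 = 488.909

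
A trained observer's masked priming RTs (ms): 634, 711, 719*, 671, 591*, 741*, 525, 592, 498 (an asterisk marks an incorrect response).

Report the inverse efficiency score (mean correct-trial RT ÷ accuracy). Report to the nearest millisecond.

908 ms

Correct trials (n=6): 634, 711, 671, 525, 592, 498
Mean correct RT = 3631/6 = 605.1667 ms
Proportion correct = 6/9
IES = 605.1667 / (6/9) = 907.750 ms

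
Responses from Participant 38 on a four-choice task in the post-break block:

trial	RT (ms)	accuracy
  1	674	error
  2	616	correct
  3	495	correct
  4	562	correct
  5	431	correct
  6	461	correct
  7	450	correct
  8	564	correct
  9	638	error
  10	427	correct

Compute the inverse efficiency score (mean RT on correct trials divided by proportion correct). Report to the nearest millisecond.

Correct trials (n=8): 616, 495, 562, 431, 461, 450, 564, 427
Mean correct RT = 4006/8 = 500.7500 ms
Proportion correct = 8/10
IES = 500.7500 / (8/10) = 625.938 ms

626 ms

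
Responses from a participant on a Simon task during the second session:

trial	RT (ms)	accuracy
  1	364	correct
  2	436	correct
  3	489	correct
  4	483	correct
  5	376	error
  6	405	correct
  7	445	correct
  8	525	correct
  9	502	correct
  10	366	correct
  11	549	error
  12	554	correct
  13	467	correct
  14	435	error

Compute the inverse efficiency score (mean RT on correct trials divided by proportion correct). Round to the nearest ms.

583 ms

Correct trials (n=11): 364, 436, 489, 483, 405, 445, 525, 502, 366, 554, 467
Mean correct RT = 5036/11 = 457.8182 ms
Proportion correct = 11/14
IES = 457.8182 / (11/14) = 582.678 ms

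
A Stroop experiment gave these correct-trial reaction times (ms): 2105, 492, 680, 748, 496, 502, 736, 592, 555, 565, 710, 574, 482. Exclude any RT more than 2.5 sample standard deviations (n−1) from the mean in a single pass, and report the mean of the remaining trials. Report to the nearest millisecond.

n = 13, ΣRT = 9237, M = 710.538
Σ(x−M)² = 2215079.23; s = √(2215079.23/12) = 429.639
Cutoffs: 710.538 ± 2.5·429.639 → [-363.6, 1784.6]
Outside: 2105 → excluded.
Retained (n=12): Σ = 7132, mean = 7132/12 = 594.333

594 ms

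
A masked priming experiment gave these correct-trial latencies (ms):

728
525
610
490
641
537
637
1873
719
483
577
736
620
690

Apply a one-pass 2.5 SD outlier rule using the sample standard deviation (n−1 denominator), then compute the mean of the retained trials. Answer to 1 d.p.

n = 14, ΣRT = 9866, M = 704.714
Σ(x−M)² = 1563620.86; s = √(1563620.86/13) = 346.812
Cutoffs: 704.714 ± 2.5·346.812 → [-162.3, 1571.7]
Outside: 1873 → excluded.
Retained (n=13): Σ = 7993, mean = 7993/13 = 614.846

614.8 ms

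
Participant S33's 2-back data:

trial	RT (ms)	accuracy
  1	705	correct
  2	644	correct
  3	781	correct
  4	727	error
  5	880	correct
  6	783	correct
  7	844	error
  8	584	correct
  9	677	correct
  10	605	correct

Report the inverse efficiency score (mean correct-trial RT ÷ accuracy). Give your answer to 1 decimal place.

884.2 ms

Correct trials (n=8): 705, 644, 781, 880, 783, 584, 677, 605
Mean correct RT = 5659/8 = 707.3750 ms
Proportion correct = 8/10
IES = 707.3750 / (8/10) = 884.219 ms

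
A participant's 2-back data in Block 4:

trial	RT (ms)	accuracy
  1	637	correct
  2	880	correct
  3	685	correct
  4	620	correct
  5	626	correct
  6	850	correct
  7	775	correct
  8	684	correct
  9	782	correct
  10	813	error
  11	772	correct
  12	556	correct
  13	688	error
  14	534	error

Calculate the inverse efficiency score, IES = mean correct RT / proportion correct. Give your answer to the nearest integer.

910 ms

Correct trials (n=11): 637, 880, 685, 620, 626, 850, 775, 684, 782, 772, 556
Mean correct RT = 7867/11 = 715.1818 ms
Proportion correct = 11/14
IES = 715.1818 / (11/14) = 910.231 ms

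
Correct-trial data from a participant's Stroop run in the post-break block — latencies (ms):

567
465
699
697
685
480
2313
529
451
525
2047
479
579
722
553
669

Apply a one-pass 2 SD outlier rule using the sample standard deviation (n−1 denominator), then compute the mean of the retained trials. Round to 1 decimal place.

578.6 ms

n = 16, ΣRT = 12460, M = 778.750
Σ(x−M)² = 4646905.00; s = √(4646905.00/15) = 556.591
Cutoffs: 778.750 ± 2·556.591 → [-334.4, 1891.9]
Outside: 2047, 2313 → excluded.
Retained (n=14): Σ = 8100, mean = 8100/14 = 578.571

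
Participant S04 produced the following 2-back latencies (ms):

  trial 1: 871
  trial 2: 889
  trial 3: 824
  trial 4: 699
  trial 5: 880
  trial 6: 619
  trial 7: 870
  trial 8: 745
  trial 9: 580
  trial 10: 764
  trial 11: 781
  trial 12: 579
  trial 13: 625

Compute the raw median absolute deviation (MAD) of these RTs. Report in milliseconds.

107 ms

Sorted: 579, 580, 619, 625, 699, 745, 764, 781, 824, 870, 871, 880, 889 → median = 764
|x − 764|: 107, 125, 60, 65, 116, 145, 106, 19, 184, 0, 17, 185, 139
Sorted deviations: 0, 17, 19, 60, 65, 106, 107, 116, 125, 139, 145, 184, 185 → MAD = 107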